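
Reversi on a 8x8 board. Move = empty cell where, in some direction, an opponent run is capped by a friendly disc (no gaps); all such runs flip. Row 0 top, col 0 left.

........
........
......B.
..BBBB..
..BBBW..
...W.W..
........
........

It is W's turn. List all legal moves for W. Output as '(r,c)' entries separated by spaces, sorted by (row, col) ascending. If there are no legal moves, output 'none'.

(1,5): no bracket -> illegal
(1,6): no bracket -> illegal
(1,7): flips 3 -> legal
(2,1): no bracket -> illegal
(2,2): flips 2 -> legal
(2,3): flips 3 -> legal
(2,4): no bracket -> illegal
(2,5): flips 1 -> legal
(2,7): no bracket -> illegal
(3,1): flips 1 -> legal
(3,6): no bracket -> illegal
(3,7): no bracket -> illegal
(4,1): flips 3 -> legal
(4,6): no bracket -> illegal
(5,1): no bracket -> illegal
(5,2): no bracket -> illegal
(5,4): no bracket -> illegal

Answer: (1,7) (2,2) (2,3) (2,5) (3,1) (4,1)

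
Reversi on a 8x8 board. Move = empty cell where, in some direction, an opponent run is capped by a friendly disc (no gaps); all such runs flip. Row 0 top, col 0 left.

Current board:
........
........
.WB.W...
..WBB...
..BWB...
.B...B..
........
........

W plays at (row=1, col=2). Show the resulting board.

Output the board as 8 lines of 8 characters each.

Place W at (1,2); scan 8 dirs for brackets.
Dir NW: first cell '.' (not opp) -> no flip
Dir N: first cell '.' (not opp) -> no flip
Dir NE: first cell '.' (not opp) -> no flip
Dir W: first cell '.' (not opp) -> no flip
Dir E: first cell '.' (not opp) -> no flip
Dir SW: first cell 'W' (not opp) -> no flip
Dir S: opp run (2,2) capped by W -> flip
Dir SE: first cell '.' (not opp) -> no flip
All flips: (2,2)

Answer: ........
..W.....
.WW.W...
..WBB...
..BWB...
.B...B..
........
........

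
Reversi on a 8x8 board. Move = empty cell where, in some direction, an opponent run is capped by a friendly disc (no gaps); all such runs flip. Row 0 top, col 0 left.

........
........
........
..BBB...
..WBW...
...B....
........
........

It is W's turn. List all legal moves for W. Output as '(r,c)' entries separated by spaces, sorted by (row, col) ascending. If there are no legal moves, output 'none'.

Answer: (2,2) (2,4) (6,2) (6,4)

Derivation:
(2,1): no bracket -> illegal
(2,2): flips 2 -> legal
(2,3): no bracket -> illegal
(2,4): flips 2 -> legal
(2,5): no bracket -> illegal
(3,1): no bracket -> illegal
(3,5): no bracket -> illegal
(4,1): no bracket -> illegal
(4,5): no bracket -> illegal
(5,2): no bracket -> illegal
(5,4): no bracket -> illegal
(6,2): flips 1 -> legal
(6,3): no bracket -> illegal
(6,4): flips 1 -> legal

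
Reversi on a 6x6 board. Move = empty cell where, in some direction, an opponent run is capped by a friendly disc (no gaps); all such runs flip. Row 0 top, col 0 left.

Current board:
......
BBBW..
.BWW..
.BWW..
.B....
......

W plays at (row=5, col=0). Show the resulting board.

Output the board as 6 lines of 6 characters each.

Answer: ......
BBBW..
.BWW..
.BWW..
.W....
W.....

Derivation:
Place W at (5,0); scan 8 dirs for brackets.
Dir NW: edge -> no flip
Dir N: first cell '.' (not opp) -> no flip
Dir NE: opp run (4,1) capped by W -> flip
Dir W: edge -> no flip
Dir E: first cell '.' (not opp) -> no flip
Dir SW: edge -> no flip
Dir S: edge -> no flip
Dir SE: edge -> no flip
All flips: (4,1)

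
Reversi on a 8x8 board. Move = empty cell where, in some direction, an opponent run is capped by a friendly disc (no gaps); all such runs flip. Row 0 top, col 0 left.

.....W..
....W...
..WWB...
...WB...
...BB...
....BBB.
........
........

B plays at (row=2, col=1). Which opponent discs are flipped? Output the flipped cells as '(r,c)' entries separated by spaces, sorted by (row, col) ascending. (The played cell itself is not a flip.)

Answer: (2,2) (2,3)

Derivation:
Dir NW: first cell '.' (not opp) -> no flip
Dir N: first cell '.' (not opp) -> no flip
Dir NE: first cell '.' (not opp) -> no flip
Dir W: first cell '.' (not opp) -> no flip
Dir E: opp run (2,2) (2,3) capped by B -> flip
Dir SW: first cell '.' (not opp) -> no flip
Dir S: first cell '.' (not opp) -> no flip
Dir SE: first cell '.' (not opp) -> no flip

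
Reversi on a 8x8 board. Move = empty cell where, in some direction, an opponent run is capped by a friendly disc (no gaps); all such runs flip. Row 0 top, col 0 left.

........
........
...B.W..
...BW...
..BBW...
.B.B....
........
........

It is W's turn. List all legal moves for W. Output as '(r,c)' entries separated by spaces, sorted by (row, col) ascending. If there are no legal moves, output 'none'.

Answer: (1,2) (2,2) (3,2) (4,1) (5,2) (6,2)

Derivation:
(1,2): flips 1 -> legal
(1,3): no bracket -> illegal
(1,4): no bracket -> illegal
(2,2): flips 1 -> legal
(2,4): no bracket -> illegal
(3,1): no bracket -> illegal
(3,2): flips 1 -> legal
(4,0): no bracket -> illegal
(4,1): flips 2 -> legal
(5,0): no bracket -> illegal
(5,2): flips 1 -> legal
(5,4): no bracket -> illegal
(6,0): no bracket -> illegal
(6,1): no bracket -> illegal
(6,2): flips 1 -> legal
(6,3): no bracket -> illegal
(6,4): no bracket -> illegal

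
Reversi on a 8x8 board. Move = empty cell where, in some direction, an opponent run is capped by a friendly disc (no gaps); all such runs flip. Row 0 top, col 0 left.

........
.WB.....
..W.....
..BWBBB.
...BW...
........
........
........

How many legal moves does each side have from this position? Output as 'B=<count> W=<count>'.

-- B to move --
(0,0): no bracket -> illegal
(0,1): no bracket -> illegal
(0,2): no bracket -> illegal
(1,0): flips 1 -> legal
(1,3): no bracket -> illegal
(2,0): no bracket -> illegal
(2,1): no bracket -> illegal
(2,3): flips 1 -> legal
(2,4): no bracket -> illegal
(3,1): no bracket -> illegal
(4,2): no bracket -> illegal
(4,5): flips 1 -> legal
(5,3): flips 1 -> legal
(5,4): flips 1 -> legal
(5,5): no bracket -> illegal
B mobility = 5
-- W to move --
(0,1): no bracket -> illegal
(0,2): flips 1 -> legal
(0,3): no bracket -> illegal
(1,3): flips 1 -> legal
(2,1): no bracket -> illegal
(2,3): no bracket -> illegal
(2,4): flips 1 -> legal
(2,5): no bracket -> illegal
(2,6): flips 1 -> legal
(2,7): no bracket -> illegal
(3,1): flips 1 -> legal
(3,7): flips 3 -> legal
(4,1): no bracket -> illegal
(4,2): flips 2 -> legal
(4,5): no bracket -> illegal
(4,6): no bracket -> illegal
(4,7): no bracket -> illegal
(5,2): no bracket -> illegal
(5,3): flips 1 -> legal
(5,4): no bracket -> illegal
W mobility = 8

Answer: B=5 W=8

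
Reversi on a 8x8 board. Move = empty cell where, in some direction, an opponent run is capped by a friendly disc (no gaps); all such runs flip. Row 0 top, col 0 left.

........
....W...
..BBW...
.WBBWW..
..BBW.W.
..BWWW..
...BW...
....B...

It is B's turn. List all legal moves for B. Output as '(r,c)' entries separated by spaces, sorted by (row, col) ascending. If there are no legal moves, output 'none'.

(0,3): no bracket -> illegal
(0,4): flips 6 -> legal
(0,5): flips 1 -> legal
(1,3): no bracket -> illegal
(1,5): flips 1 -> legal
(2,0): flips 1 -> legal
(2,1): no bracket -> illegal
(2,5): flips 2 -> legal
(2,6): no bracket -> illegal
(3,0): flips 1 -> legal
(3,6): flips 2 -> legal
(3,7): no bracket -> illegal
(4,0): flips 1 -> legal
(4,1): no bracket -> illegal
(4,5): flips 3 -> legal
(4,7): no bracket -> illegal
(5,6): flips 3 -> legal
(5,7): no bracket -> illegal
(6,2): no bracket -> illegal
(6,5): flips 2 -> legal
(6,6): flips 2 -> legal
(7,3): no bracket -> illegal
(7,5): flips 2 -> legal

Answer: (0,4) (0,5) (1,5) (2,0) (2,5) (3,0) (3,6) (4,0) (4,5) (5,6) (6,5) (6,6) (7,5)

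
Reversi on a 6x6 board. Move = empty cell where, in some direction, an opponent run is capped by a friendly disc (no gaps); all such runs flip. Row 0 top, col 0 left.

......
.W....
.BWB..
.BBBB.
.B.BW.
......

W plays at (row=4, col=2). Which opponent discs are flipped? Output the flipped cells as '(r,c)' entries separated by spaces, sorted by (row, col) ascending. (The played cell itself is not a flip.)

Dir NW: opp run (3,1), next='.' -> no flip
Dir N: opp run (3,2) capped by W -> flip
Dir NE: opp run (3,3), next='.' -> no flip
Dir W: opp run (4,1), next='.' -> no flip
Dir E: opp run (4,3) capped by W -> flip
Dir SW: first cell '.' (not opp) -> no flip
Dir S: first cell '.' (not opp) -> no flip
Dir SE: first cell '.' (not opp) -> no flip

Answer: (3,2) (4,3)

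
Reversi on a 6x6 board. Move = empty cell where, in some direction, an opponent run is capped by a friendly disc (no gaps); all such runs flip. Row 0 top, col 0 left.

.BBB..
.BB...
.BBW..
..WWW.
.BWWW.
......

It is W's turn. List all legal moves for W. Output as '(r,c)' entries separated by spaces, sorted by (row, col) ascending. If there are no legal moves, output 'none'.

(0,0): flips 2 -> legal
(0,4): no bracket -> illegal
(1,0): flips 1 -> legal
(1,3): no bracket -> illegal
(1,4): no bracket -> illegal
(2,0): flips 2 -> legal
(3,0): no bracket -> illegal
(3,1): no bracket -> illegal
(4,0): flips 1 -> legal
(5,0): flips 1 -> legal
(5,1): no bracket -> illegal
(5,2): no bracket -> illegal

Answer: (0,0) (1,0) (2,0) (4,0) (5,0)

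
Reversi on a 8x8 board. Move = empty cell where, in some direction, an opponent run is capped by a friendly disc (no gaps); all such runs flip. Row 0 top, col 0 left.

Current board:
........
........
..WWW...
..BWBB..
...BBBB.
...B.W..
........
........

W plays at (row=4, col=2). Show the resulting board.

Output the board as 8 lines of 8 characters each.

Answer: ........
........
..WWW...
..WWBB..
..WBBBB.
...B.W..
........
........

Derivation:
Place W at (4,2); scan 8 dirs for brackets.
Dir NW: first cell '.' (not opp) -> no flip
Dir N: opp run (3,2) capped by W -> flip
Dir NE: first cell 'W' (not opp) -> no flip
Dir W: first cell '.' (not opp) -> no flip
Dir E: opp run (4,3) (4,4) (4,5) (4,6), next='.' -> no flip
Dir SW: first cell '.' (not opp) -> no flip
Dir S: first cell '.' (not opp) -> no flip
Dir SE: opp run (5,3), next='.' -> no flip
All flips: (3,2)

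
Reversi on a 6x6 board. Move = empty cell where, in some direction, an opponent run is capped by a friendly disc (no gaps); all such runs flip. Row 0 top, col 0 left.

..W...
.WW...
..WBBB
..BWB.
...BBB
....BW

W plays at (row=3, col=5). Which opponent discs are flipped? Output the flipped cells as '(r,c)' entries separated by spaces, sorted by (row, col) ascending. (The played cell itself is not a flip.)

Answer: (3,4) (4,5)

Derivation:
Dir NW: opp run (2,4), next='.' -> no flip
Dir N: opp run (2,5), next='.' -> no flip
Dir NE: edge -> no flip
Dir W: opp run (3,4) capped by W -> flip
Dir E: edge -> no flip
Dir SW: opp run (4,4), next='.' -> no flip
Dir S: opp run (4,5) capped by W -> flip
Dir SE: edge -> no flip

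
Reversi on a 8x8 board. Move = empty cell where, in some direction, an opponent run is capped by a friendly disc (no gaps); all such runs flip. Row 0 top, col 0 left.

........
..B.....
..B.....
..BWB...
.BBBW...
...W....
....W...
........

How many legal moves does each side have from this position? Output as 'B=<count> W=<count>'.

-- B to move --
(2,3): flips 1 -> legal
(2,4): flips 1 -> legal
(3,5): no bracket -> illegal
(4,5): flips 1 -> legal
(5,2): no bracket -> illegal
(5,4): flips 1 -> legal
(5,5): flips 2 -> legal
(6,2): no bracket -> illegal
(6,3): flips 1 -> legal
(6,5): no bracket -> illegal
(7,3): no bracket -> illegal
(7,4): no bracket -> illegal
(7,5): flips 2 -> legal
B mobility = 7
-- W to move --
(0,1): no bracket -> illegal
(0,2): no bracket -> illegal
(0,3): no bracket -> illegal
(1,1): flips 1 -> legal
(1,3): no bracket -> illegal
(2,1): no bracket -> illegal
(2,3): no bracket -> illegal
(2,4): flips 1 -> legal
(2,5): no bracket -> illegal
(3,0): no bracket -> illegal
(3,1): flips 2 -> legal
(3,5): flips 1 -> legal
(4,0): flips 3 -> legal
(4,5): no bracket -> illegal
(5,0): no bracket -> illegal
(5,1): flips 1 -> legal
(5,2): no bracket -> illegal
(5,4): no bracket -> illegal
W mobility = 6

Answer: B=7 W=6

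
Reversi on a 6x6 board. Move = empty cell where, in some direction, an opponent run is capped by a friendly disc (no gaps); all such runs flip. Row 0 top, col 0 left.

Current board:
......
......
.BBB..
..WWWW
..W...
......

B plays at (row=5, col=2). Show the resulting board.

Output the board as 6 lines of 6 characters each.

Place B at (5,2); scan 8 dirs for brackets.
Dir NW: first cell '.' (not opp) -> no flip
Dir N: opp run (4,2) (3,2) capped by B -> flip
Dir NE: first cell '.' (not opp) -> no flip
Dir W: first cell '.' (not opp) -> no flip
Dir E: first cell '.' (not opp) -> no flip
Dir SW: edge -> no flip
Dir S: edge -> no flip
Dir SE: edge -> no flip
All flips: (3,2) (4,2)

Answer: ......
......
.BBB..
..BWWW
..B...
..B...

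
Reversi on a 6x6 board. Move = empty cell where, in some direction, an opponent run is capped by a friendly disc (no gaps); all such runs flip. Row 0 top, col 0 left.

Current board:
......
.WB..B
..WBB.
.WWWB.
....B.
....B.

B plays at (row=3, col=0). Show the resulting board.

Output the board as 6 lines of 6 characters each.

Place B at (3,0); scan 8 dirs for brackets.
Dir NW: edge -> no flip
Dir N: first cell '.' (not opp) -> no flip
Dir NE: first cell '.' (not opp) -> no flip
Dir W: edge -> no flip
Dir E: opp run (3,1) (3,2) (3,3) capped by B -> flip
Dir SW: edge -> no flip
Dir S: first cell '.' (not opp) -> no flip
Dir SE: first cell '.' (not opp) -> no flip
All flips: (3,1) (3,2) (3,3)

Answer: ......
.WB..B
..WBB.
BBBBB.
....B.
....B.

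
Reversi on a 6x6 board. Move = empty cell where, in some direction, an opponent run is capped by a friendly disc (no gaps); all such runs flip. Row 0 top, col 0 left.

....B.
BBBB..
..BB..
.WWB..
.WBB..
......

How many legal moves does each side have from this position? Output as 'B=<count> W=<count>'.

Answer: B=5 W=7

Derivation:
-- B to move --
(2,0): flips 1 -> legal
(2,1): flips 1 -> legal
(3,0): flips 2 -> legal
(4,0): flips 2 -> legal
(5,0): flips 2 -> legal
(5,1): no bracket -> illegal
(5,2): no bracket -> illegal
B mobility = 5
-- W to move --
(0,0): no bracket -> illegal
(0,1): no bracket -> illegal
(0,2): flips 2 -> legal
(0,3): no bracket -> illegal
(0,5): no bracket -> illegal
(1,4): flips 1 -> legal
(1,5): no bracket -> illegal
(2,0): no bracket -> illegal
(2,1): no bracket -> illegal
(2,4): no bracket -> illegal
(3,4): flips 1 -> legal
(4,4): flips 2 -> legal
(5,1): no bracket -> illegal
(5,2): flips 1 -> legal
(5,3): flips 1 -> legal
(5,4): flips 1 -> legal
W mobility = 7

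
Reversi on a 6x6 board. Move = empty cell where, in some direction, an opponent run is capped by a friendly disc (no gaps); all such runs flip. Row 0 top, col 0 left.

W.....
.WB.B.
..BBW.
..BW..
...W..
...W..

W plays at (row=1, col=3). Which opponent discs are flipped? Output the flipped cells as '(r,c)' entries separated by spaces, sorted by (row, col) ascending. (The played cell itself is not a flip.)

Answer: (1,2) (2,3)

Derivation:
Dir NW: first cell '.' (not opp) -> no flip
Dir N: first cell '.' (not opp) -> no flip
Dir NE: first cell '.' (not opp) -> no flip
Dir W: opp run (1,2) capped by W -> flip
Dir E: opp run (1,4), next='.' -> no flip
Dir SW: opp run (2,2), next='.' -> no flip
Dir S: opp run (2,3) capped by W -> flip
Dir SE: first cell 'W' (not opp) -> no flip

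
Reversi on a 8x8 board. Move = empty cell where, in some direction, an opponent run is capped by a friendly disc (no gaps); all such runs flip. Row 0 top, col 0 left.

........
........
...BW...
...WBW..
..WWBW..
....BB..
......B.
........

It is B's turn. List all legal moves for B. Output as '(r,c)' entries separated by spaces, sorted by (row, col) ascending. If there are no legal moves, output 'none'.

(1,3): no bracket -> illegal
(1,4): flips 1 -> legal
(1,5): no bracket -> illegal
(2,2): flips 1 -> legal
(2,5): flips 3 -> legal
(2,6): flips 1 -> legal
(3,1): no bracket -> illegal
(3,2): flips 2 -> legal
(3,6): flips 2 -> legal
(4,1): flips 2 -> legal
(4,6): flips 1 -> legal
(5,1): no bracket -> illegal
(5,2): flips 1 -> legal
(5,3): flips 2 -> legal
(5,6): flips 1 -> legal

Answer: (1,4) (2,2) (2,5) (2,6) (3,2) (3,6) (4,1) (4,6) (5,2) (5,3) (5,6)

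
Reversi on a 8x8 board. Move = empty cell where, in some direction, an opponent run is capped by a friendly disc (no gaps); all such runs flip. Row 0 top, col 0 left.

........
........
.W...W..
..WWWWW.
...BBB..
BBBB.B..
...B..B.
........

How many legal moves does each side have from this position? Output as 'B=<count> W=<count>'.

Answer: B=8 W=7

Derivation:
-- B to move --
(1,0): flips 2 -> legal
(1,1): no bracket -> illegal
(1,2): no bracket -> illegal
(1,4): no bracket -> illegal
(1,5): flips 2 -> legal
(1,6): flips 2 -> legal
(2,0): no bracket -> illegal
(2,2): flips 1 -> legal
(2,3): flips 2 -> legal
(2,4): flips 1 -> legal
(2,6): flips 1 -> legal
(2,7): flips 1 -> legal
(3,0): no bracket -> illegal
(3,1): no bracket -> illegal
(3,7): no bracket -> illegal
(4,1): no bracket -> illegal
(4,2): no bracket -> illegal
(4,6): no bracket -> illegal
(4,7): no bracket -> illegal
B mobility = 8
-- W to move --
(4,0): no bracket -> illegal
(4,1): no bracket -> illegal
(4,2): no bracket -> illegal
(4,6): no bracket -> illegal
(5,4): flips 3 -> legal
(5,6): flips 1 -> legal
(5,7): no bracket -> illegal
(6,0): no bracket -> illegal
(6,1): flips 2 -> legal
(6,2): flips 2 -> legal
(6,4): no bracket -> illegal
(6,5): flips 2 -> legal
(6,7): no bracket -> illegal
(7,2): no bracket -> illegal
(7,3): flips 3 -> legal
(7,4): no bracket -> illegal
(7,5): no bracket -> illegal
(7,6): no bracket -> illegal
(7,7): flips 3 -> legal
W mobility = 7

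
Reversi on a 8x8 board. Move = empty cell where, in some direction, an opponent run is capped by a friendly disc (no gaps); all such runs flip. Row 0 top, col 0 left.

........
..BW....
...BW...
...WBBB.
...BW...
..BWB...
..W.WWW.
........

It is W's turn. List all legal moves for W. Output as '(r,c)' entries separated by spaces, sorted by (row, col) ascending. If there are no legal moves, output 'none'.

(0,1): no bracket -> illegal
(0,2): no bracket -> illegal
(0,3): no bracket -> illegal
(1,1): flips 1 -> legal
(1,4): no bracket -> illegal
(2,1): no bracket -> illegal
(2,2): flips 1 -> legal
(2,5): no bracket -> illegal
(2,6): flips 1 -> legal
(2,7): no bracket -> illegal
(3,2): flips 2 -> legal
(3,7): flips 3 -> legal
(4,1): no bracket -> illegal
(4,2): flips 2 -> legal
(4,5): no bracket -> illegal
(4,6): flips 1 -> legal
(4,7): no bracket -> illegal
(5,1): flips 1 -> legal
(5,5): flips 1 -> legal
(6,1): no bracket -> illegal
(6,3): no bracket -> illegal

Answer: (1,1) (2,2) (2,6) (3,2) (3,7) (4,2) (4,6) (5,1) (5,5)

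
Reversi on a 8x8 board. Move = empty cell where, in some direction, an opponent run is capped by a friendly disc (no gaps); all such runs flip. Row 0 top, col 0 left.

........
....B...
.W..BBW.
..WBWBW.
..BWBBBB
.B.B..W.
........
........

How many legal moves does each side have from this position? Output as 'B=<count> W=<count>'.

Answer: B=11 W=9

Derivation:
-- B to move --
(1,0): no bracket -> illegal
(1,1): no bracket -> illegal
(1,2): no bracket -> illegal
(1,5): no bracket -> illegal
(1,6): flips 2 -> legal
(1,7): flips 1 -> legal
(2,0): no bracket -> illegal
(2,2): flips 1 -> legal
(2,3): flips 1 -> legal
(2,7): flips 2 -> legal
(3,0): no bracket -> illegal
(3,1): flips 1 -> legal
(3,7): flips 1 -> legal
(4,1): no bracket -> illegal
(5,2): flips 2 -> legal
(5,4): no bracket -> illegal
(5,5): no bracket -> illegal
(5,7): no bracket -> illegal
(6,5): flips 1 -> legal
(6,6): flips 1 -> legal
(6,7): flips 1 -> legal
B mobility = 11
-- W to move --
(0,3): flips 2 -> legal
(0,4): flips 2 -> legal
(0,5): no bracket -> illegal
(1,3): no bracket -> illegal
(1,5): no bracket -> illegal
(1,6): flips 1 -> legal
(2,2): no bracket -> illegal
(2,3): flips 3 -> legal
(3,1): no bracket -> illegal
(3,7): no bracket -> illegal
(4,0): no bracket -> illegal
(4,1): flips 1 -> legal
(5,0): no bracket -> illegal
(5,2): flips 1 -> legal
(5,4): flips 2 -> legal
(5,5): no bracket -> illegal
(5,7): no bracket -> illegal
(6,0): no bracket -> illegal
(6,1): no bracket -> illegal
(6,2): flips 3 -> legal
(6,3): flips 1 -> legal
(6,4): no bracket -> illegal
W mobility = 9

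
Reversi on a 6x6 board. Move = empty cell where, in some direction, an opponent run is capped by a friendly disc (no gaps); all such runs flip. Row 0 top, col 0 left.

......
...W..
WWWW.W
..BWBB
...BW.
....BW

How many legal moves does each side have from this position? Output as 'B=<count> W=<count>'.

Answer: B=7 W=7

Derivation:
-- B to move --
(0,2): no bracket -> illegal
(0,3): flips 3 -> legal
(0,4): no bracket -> illegal
(1,0): flips 1 -> legal
(1,1): no bracket -> illegal
(1,2): flips 2 -> legal
(1,4): flips 1 -> legal
(1,5): flips 1 -> legal
(2,4): no bracket -> illegal
(3,0): no bracket -> illegal
(3,1): no bracket -> illegal
(4,2): no bracket -> illegal
(4,5): flips 1 -> legal
(5,3): flips 1 -> legal
B mobility = 7
-- W to move --
(2,4): flips 1 -> legal
(3,1): flips 1 -> legal
(4,1): flips 1 -> legal
(4,2): flips 2 -> legal
(4,5): flips 2 -> legal
(5,2): flips 2 -> legal
(5,3): flips 2 -> legal
W mobility = 7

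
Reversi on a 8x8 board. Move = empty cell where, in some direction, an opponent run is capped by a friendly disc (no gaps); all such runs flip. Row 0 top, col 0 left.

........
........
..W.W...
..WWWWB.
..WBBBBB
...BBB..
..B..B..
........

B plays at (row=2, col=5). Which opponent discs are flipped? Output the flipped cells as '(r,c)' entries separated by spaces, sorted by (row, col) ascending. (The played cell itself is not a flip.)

Answer: (3,4) (3,5)

Derivation:
Dir NW: first cell '.' (not opp) -> no flip
Dir N: first cell '.' (not opp) -> no flip
Dir NE: first cell '.' (not opp) -> no flip
Dir W: opp run (2,4), next='.' -> no flip
Dir E: first cell '.' (not opp) -> no flip
Dir SW: opp run (3,4) capped by B -> flip
Dir S: opp run (3,5) capped by B -> flip
Dir SE: first cell 'B' (not opp) -> no flip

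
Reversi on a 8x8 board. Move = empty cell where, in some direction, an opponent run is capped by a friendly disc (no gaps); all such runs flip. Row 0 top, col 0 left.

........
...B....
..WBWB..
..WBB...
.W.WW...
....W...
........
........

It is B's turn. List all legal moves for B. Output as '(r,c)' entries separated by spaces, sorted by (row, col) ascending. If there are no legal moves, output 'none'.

Answer: (1,1) (1,4) (1,5) (2,1) (3,1) (3,5) (5,0) (5,2) (5,3) (5,5) (6,4)

Derivation:
(1,1): flips 1 -> legal
(1,2): no bracket -> illegal
(1,4): flips 1 -> legal
(1,5): flips 1 -> legal
(2,1): flips 1 -> legal
(3,0): no bracket -> illegal
(3,1): flips 2 -> legal
(3,5): flips 1 -> legal
(4,0): no bracket -> illegal
(4,2): no bracket -> illegal
(4,5): no bracket -> illegal
(5,0): flips 2 -> legal
(5,1): no bracket -> illegal
(5,2): flips 1 -> legal
(5,3): flips 1 -> legal
(5,5): flips 1 -> legal
(6,3): no bracket -> illegal
(6,4): flips 2 -> legal
(6,5): no bracket -> illegal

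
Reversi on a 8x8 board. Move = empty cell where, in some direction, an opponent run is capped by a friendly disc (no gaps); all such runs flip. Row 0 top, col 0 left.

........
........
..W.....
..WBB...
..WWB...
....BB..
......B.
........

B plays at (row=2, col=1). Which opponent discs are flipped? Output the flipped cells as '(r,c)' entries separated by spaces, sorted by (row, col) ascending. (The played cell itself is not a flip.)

Dir NW: first cell '.' (not opp) -> no flip
Dir N: first cell '.' (not opp) -> no flip
Dir NE: first cell '.' (not opp) -> no flip
Dir W: first cell '.' (not opp) -> no flip
Dir E: opp run (2,2), next='.' -> no flip
Dir SW: first cell '.' (not opp) -> no flip
Dir S: first cell '.' (not opp) -> no flip
Dir SE: opp run (3,2) (4,3) capped by B -> flip

Answer: (3,2) (4,3)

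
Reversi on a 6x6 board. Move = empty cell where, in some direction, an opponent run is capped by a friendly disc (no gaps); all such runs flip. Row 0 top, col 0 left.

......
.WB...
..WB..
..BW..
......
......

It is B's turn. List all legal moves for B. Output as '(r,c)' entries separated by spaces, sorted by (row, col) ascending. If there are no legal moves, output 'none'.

Answer: (1,0) (2,1) (3,4) (4,3)

Derivation:
(0,0): no bracket -> illegal
(0,1): no bracket -> illegal
(0,2): no bracket -> illegal
(1,0): flips 1 -> legal
(1,3): no bracket -> illegal
(2,0): no bracket -> illegal
(2,1): flips 1 -> legal
(2,4): no bracket -> illegal
(3,1): no bracket -> illegal
(3,4): flips 1 -> legal
(4,2): no bracket -> illegal
(4,3): flips 1 -> legal
(4,4): no bracket -> illegal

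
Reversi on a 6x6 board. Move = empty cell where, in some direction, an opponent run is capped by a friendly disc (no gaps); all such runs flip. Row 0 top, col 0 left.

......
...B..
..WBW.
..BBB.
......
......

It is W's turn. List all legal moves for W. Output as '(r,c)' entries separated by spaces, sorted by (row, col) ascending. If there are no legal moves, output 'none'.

(0,2): flips 1 -> legal
(0,3): no bracket -> illegal
(0,4): flips 1 -> legal
(1,2): no bracket -> illegal
(1,4): no bracket -> illegal
(2,1): no bracket -> illegal
(2,5): no bracket -> illegal
(3,1): no bracket -> illegal
(3,5): no bracket -> illegal
(4,1): no bracket -> illegal
(4,2): flips 2 -> legal
(4,3): no bracket -> illegal
(4,4): flips 2 -> legal
(4,5): no bracket -> illegal

Answer: (0,2) (0,4) (4,2) (4,4)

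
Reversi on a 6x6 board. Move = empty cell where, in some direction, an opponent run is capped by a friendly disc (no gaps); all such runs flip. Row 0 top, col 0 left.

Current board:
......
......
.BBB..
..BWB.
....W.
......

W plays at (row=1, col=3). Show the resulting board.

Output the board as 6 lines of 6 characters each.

Answer: ......
...W..
.BBW..
..BWB.
....W.
......

Derivation:
Place W at (1,3); scan 8 dirs for brackets.
Dir NW: first cell '.' (not opp) -> no flip
Dir N: first cell '.' (not opp) -> no flip
Dir NE: first cell '.' (not opp) -> no flip
Dir W: first cell '.' (not opp) -> no flip
Dir E: first cell '.' (not opp) -> no flip
Dir SW: opp run (2,2), next='.' -> no flip
Dir S: opp run (2,3) capped by W -> flip
Dir SE: first cell '.' (not opp) -> no flip
All flips: (2,3)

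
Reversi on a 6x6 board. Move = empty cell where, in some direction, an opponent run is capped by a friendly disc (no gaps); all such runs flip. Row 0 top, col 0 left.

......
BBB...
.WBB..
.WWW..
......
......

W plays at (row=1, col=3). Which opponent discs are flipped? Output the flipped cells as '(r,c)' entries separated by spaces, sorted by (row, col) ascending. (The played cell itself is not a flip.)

Dir NW: first cell '.' (not opp) -> no flip
Dir N: first cell '.' (not opp) -> no flip
Dir NE: first cell '.' (not opp) -> no flip
Dir W: opp run (1,2) (1,1) (1,0), next=edge -> no flip
Dir E: first cell '.' (not opp) -> no flip
Dir SW: opp run (2,2) capped by W -> flip
Dir S: opp run (2,3) capped by W -> flip
Dir SE: first cell '.' (not opp) -> no flip

Answer: (2,2) (2,3)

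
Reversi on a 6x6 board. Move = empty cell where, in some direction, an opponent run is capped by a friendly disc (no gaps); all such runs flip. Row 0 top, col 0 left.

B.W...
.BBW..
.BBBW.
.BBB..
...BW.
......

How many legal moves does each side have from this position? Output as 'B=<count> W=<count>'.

Answer: B=7 W=5

Derivation:
-- B to move --
(0,1): no bracket -> illegal
(0,3): flips 1 -> legal
(0,4): flips 1 -> legal
(1,4): flips 1 -> legal
(1,5): flips 1 -> legal
(2,5): flips 1 -> legal
(3,4): no bracket -> illegal
(3,5): no bracket -> illegal
(4,5): flips 1 -> legal
(5,3): no bracket -> illegal
(5,4): no bracket -> illegal
(5,5): flips 1 -> legal
B mobility = 7
-- W to move --
(0,1): no bracket -> illegal
(0,3): no bracket -> illegal
(1,0): flips 2 -> legal
(1,4): no bracket -> illegal
(2,0): flips 4 -> legal
(3,0): no bracket -> illegal
(3,4): no bracket -> illegal
(4,0): flips 2 -> legal
(4,1): no bracket -> illegal
(4,2): flips 5 -> legal
(5,2): no bracket -> illegal
(5,3): flips 3 -> legal
(5,4): no bracket -> illegal
W mobility = 5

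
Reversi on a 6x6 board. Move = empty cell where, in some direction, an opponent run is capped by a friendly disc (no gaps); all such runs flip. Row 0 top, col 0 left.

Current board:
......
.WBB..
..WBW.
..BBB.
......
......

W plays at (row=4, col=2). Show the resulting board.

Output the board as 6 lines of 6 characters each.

Answer: ......
.WBB..
..WBW.
..WWB.
..W...
......

Derivation:
Place W at (4,2); scan 8 dirs for brackets.
Dir NW: first cell '.' (not opp) -> no flip
Dir N: opp run (3,2) capped by W -> flip
Dir NE: opp run (3,3) capped by W -> flip
Dir W: first cell '.' (not opp) -> no flip
Dir E: first cell '.' (not opp) -> no flip
Dir SW: first cell '.' (not opp) -> no flip
Dir S: first cell '.' (not opp) -> no flip
Dir SE: first cell '.' (not opp) -> no flip
All flips: (3,2) (3,3)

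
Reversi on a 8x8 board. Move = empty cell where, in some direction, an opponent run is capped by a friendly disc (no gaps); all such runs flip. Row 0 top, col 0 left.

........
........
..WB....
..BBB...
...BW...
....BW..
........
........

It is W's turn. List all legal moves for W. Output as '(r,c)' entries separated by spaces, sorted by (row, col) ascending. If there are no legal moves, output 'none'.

(1,2): no bracket -> illegal
(1,3): no bracket -> illegal
(1,4): no bracket -> illegal
(2,1): no bracket -> illegal
(2,4): flips 2 -> legal
(2,5): no bracket -> illegal
(3,1): no bracket -> illegal
(3,5): no bracket -> illegal
(4,1): no bracket -> illegal
(4,2): flips 2 -> legal
(4,5): no bracket -> illegal
(5,2): no bracket -> illegal
(5,3): flips 1 -> legal
(6,3): no bracket -> illegal
(6,4): flips 1 -> legal
(6,5): no bracket -> illegal

Answer: (2,4) (4,2) (5,3) (6,4)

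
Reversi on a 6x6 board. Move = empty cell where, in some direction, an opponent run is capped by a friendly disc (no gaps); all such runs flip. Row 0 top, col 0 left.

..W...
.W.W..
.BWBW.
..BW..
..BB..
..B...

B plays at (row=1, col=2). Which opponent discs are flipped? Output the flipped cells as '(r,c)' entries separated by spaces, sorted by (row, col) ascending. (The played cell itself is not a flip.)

Answer: (2,2)

Derivation:
Dir NW: first cell '.' (not opp) -> no flip
Dir N: opp run (0,2), next=edge -> no flip
Dir NE: first cell '.' (not opp) -> no flip
Dir W: opp run (1,1), next='.' -> no flip
Dir E: opp run (1,3), next='.' -> no flip
Dir SW: first cell 'B' (not opp) -> no flip
Dir S: opp run (2,2) capped by B -> flip
Dir SE: first cell 'B' (not opp) -> no flip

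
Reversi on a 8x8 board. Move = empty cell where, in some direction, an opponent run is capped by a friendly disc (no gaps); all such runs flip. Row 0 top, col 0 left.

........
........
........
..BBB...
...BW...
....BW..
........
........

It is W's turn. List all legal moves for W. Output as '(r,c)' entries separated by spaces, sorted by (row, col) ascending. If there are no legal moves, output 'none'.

Answer: (2,2) (2,4) (4,2) (5,3) (6,4)

Derivation:
(2,1): no bracket -> illegal
(2,2): flips 1 -> legal
(2,3): no bracket -> illegal
(2,4): flips 1 -> legal
(2,5): no bracket -> illegal
(3,1): no bracket -> illegal
(3,5): no bracket -> illegal
(4,1): no bracket -> illegal
(4,2): flips 1 -> legal
(4,5): no bracket -> illegal
(5,2): no bracket -> illegal
(5,3): flips 1 -> legal
(6,3): no bracket -> illegal
(6,4): flips 1 -> legal
(6,5): no bracket -> illegal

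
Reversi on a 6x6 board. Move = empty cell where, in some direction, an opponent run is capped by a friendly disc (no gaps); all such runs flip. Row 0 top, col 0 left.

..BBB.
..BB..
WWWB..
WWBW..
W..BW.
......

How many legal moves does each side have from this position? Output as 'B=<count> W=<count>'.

-- B to move --
(1,0): flips 1 -> legal
(1,1): no bracket -> illegal
(2,4): no bracket -> illegal
(3,4): flips 1 -> legal
(3,5): no bracket -> illegal
(4,1): no bracket -> illegal
(4,2): no bracket -> illegal
(4,5): flips 1 -> legal
(5,0): no bracket -> illegal
(5,1): no bracket -> illegal
(5,3): no bracket -> illegal
(5,4): no bracket -> illegal
(5,5): no bracket -> illegal
B mobility = 3
-- W to move --
(0,1): no bracket -> illegal
(0,5): no bracket -> illegal
(1,1): no bracket -> illegal
(1,4): no bracket -> illegal
(1,5): no bracket -> illegal
(2,4): flips 1 -> legal
(3,4): no bracket -> illegal
(4,1): no bracket -> illegal
(4,2): flips 2 -> legal
(5,2): no bracket -> illegal
(5,3): flips 1 -> legal
(5,4): flips 2 -> legal
W mobility = 4

Answer: B=3 W=4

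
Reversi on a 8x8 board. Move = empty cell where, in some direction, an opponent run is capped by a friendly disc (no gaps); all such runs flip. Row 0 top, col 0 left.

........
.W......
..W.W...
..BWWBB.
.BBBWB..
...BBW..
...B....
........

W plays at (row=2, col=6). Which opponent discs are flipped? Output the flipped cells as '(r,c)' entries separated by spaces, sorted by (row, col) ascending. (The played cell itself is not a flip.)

Answer: (3,5)

Derivation:
Dir NW: first cell '.' (not opp) -> no flip
Dir N: first cell '.' (not opp) -> no flip
Dir NE: first cell '.' (not opp) -> no flip
Dir W: first cell '.' (not opp) -> no flip
Dir E: first cell '.' (not opp) -> no flip
Dir SW: opp run (3,5) capped by W -> flip
Dir S: opp run (3,6), next='.' -> no flip
Dir SE: first cell '.' (not opp) -> no flip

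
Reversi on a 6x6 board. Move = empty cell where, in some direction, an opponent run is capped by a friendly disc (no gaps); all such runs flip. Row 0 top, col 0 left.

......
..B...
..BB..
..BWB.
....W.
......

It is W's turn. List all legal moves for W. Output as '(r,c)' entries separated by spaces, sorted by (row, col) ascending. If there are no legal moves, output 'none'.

(0,1): no bracket -> illegal
(0,2): no bracket -> illegal
(0,3): no bracket -> illegal
(1,1): flips 1 -> legal
(1,3): flips 1 -> legal
(1,4): no bracket -> illegal
(2,1): no bracket -> illegal
(2,4): flips 1 -> legal
(2,5): no bracket -> illegal
(3,1): flips 1 -> legal
(3,5): flips 1 -> legal
(4,1): no bracket -> illegal
(4,2): no bracket -> illegal
(4,3): no bracket -> illegal
(4,5): no bracket -> illegal

Answer: (1,1) (1,3) (2,4) (3,1) (3,5)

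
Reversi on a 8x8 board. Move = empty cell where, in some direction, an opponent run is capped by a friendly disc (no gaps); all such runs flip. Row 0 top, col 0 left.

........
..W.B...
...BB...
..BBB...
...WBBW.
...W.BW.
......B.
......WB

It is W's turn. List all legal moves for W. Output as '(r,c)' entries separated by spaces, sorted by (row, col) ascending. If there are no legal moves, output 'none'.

(0,3): no bracket -> illegal
(0,4): no bracket -> illegal
(0,5): no bracket -> illegal
(1,3): flips 2 -> legal
(1,5): no bracket -> illegal
(2,1): flips 1 -> legal
(2,2): no bracket -> illegal
(2,5): flips 1 -> legal
(3,1): no bracket -> illegal
(3,5): flips 1 -> legal
(3,6): no bracket -> illegal
(4,1): no bracket -> illegal
(4,2): no bracket -> illegal
(5,4): flips 1 -> legal
(5,7): no bracket -> illegal
(6,4): flips 1 -> legal
(6,5): no bracket -> illegal
(6,7): no bracket -> illegal
(7,5): no bracket -> illegal

Answer: (1,3) (2,1) (2,5) (3,5) (5,4) (6,4)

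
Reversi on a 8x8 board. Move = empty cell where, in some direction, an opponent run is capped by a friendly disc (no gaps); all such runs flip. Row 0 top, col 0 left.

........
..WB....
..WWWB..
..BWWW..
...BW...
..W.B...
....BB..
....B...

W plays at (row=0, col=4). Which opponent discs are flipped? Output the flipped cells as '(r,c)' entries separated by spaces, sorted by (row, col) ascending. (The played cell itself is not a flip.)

Dir NW: edge -> no flip
Dir N: edge -> no flip
Dir NE: edge -> no flip
Dir W: first cell '.' (not opp) -> no flip
Dir E: first cell '.' (not opp) -> no flip
Dir SW: opp run (1,3) capped by W -> flip
Dir S: first cell '.' (not opp) -> no flip
Dir SE: first cell '.' (not opp) -> no flip

Answer: (1,3)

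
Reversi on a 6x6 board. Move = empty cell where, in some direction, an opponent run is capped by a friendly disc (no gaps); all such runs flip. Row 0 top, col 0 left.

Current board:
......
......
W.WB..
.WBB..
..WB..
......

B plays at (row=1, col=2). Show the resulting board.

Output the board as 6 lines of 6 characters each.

Place B at (1,2); scan 8 dirs for brackets.
Dir NW: first cell '.' (not opp) -> no flip
Dir N: first cell '.' (not opp) -> no flip
Dir NE: first cell '.' (not opp) -> no flip
Dir W: first cell '.' (not opp) -> no flip
Dir E: first cell '.' (not opp) -> no flip
Dir SW: first cell '.' (not opp) -> no flip
Dir S: opp run (2,2) capped by B -> flip
Dir SE: first cell 'B' (not opp) -> no flip
All flips: (2,2)

Answer: ......
..B...
W.BB..
.WBB..
..WB..
......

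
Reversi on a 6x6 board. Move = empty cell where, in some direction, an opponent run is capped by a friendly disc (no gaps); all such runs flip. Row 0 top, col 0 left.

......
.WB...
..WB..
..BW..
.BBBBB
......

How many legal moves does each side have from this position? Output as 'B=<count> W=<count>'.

Answer: B=5 W=8

Derivation:
-- B to move --
(0,0): flips 3 -> legal
(0,1): no bracket -> illegal
(0,2): no bracket -> illegal
(1,0): flips 1 -> legal
(1,3): no bracket -> illegal
(2,0): no bracket -> illegal
(2,1): flips 1 -> legal
(2,4): flips 1 -> legal
(3,1): no bracket -> illegal
(3,4): flips 1 -> legal
B mobility = 5
-- W to move --
(0,1): no bracket -> illegal
(0,2): flips 1 -> legal
(0,3): no bracket -> illegal
(1,3): flips 2 -> legal
(1,4): no bracket -> illegal
(2,1): no bracket -> illegal
(2,4): flips 1 -> legal
(3,0): no bracket -> illegal
(3,1): flips 1 -> legal
(3,4): no bracket -> illegal
(3,5): no bracket -> illegal
(4,0): no bracket -> illegal
(5,0): no bracket -> illegal
(5,1): flips 1 -> legal
(5,2): flips 2 -> legal
(5,3): flips 1 -> legal
(5,4): no bracket -> illegal
(5,5): flips 1 -> legal
W mobility = 8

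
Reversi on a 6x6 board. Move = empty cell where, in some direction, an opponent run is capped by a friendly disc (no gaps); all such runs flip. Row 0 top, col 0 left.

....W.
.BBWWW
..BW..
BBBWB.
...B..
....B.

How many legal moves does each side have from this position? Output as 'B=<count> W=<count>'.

-- B to move --
(0,2): no bracket -> illegal
(0,3): flips 3 -> legal
(0,5): flips 2 -> legal
(2,4): flips 1 -> legal
(2,5): no bracket -> illegal
(4,2): no bracket -> illegal
(4,4): flips 1 -> legal
B mobility = 4
-- W to move --
(0,0): flips 2 -> legal
(0,1): flips 1 -> legal
(0,2): no bracket -> illegal
(0,3): no bracket -> illegal
(1,0): flips 2 -> legal
(2,0): no bracket -> illegal
(2,1): flips 1 -> legal
(2,4): no bracket -> illegal
(2,5): no bracket -> illegal
(3,5): flips 1 -> legal
(4,0): flips 2 -> legal
(4,1): flips 1 -> legal
(4,2): no bracket -> illegal
(4,4): no bracket -> illegal
(4,5): flips 1 -> legal
(5,2): no bracket -> illegal
(5,3): flips 1 -> legal
(5,5): no bracket -> illegal
W mobility = 9

Answer: B=4 W=9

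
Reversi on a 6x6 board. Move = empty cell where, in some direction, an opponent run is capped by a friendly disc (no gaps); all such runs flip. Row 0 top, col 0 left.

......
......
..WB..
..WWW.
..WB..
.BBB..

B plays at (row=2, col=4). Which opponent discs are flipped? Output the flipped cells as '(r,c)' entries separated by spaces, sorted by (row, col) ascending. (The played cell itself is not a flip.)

Answer: (3,3) (4,2)

Derivation:
Dir NW: first cell '.' (not opp) -> no flip
Dir N: first cell '.' (not opp) -> no flip
Dir NE: first cell '.' (not opp) -> no flip
Dir W: first cell 'B' (not opp) -> no flip
Dir E: first cell '.' (not opp) -> no flip
Dir SW: opp run (3,3) (4,2) capped by B -> flip
Dir S: opp run (3,4), next='.' -> no flip
Dir SE: first cell '.' (not opp) -> no flip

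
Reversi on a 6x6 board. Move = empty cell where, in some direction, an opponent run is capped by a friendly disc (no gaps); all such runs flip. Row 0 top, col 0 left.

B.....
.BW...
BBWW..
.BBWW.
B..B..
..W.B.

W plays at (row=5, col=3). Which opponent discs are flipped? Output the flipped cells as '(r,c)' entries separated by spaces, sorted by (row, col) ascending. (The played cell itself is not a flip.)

Dir NW: first cell '.' (not opp) -> no flip
Dir N: opp run (4,3) capped by W -> flip
Dir NE: first cell '.' (not opp) -> no flip
Dir W: first cell 'W' (not opp) -> no flip
Dir E: opp run (5,4), next='.' -> no flip
Dir SW: edge -> no flip
Dir S: edge -> no flip
Dir SE: edge -> no flip

Answer: (4,3)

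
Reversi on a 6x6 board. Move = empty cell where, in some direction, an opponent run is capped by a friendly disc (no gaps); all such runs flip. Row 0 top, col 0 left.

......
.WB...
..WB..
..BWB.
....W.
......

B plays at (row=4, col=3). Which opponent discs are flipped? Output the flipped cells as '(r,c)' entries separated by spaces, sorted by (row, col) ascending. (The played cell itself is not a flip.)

Dir NW: first cell 'B' (not opp) -> no flip
Dir N: opp run (3,3) capped by B -> flip
Dir NE: first cell 'B' (not opp) -> no flip
Dir W: first cell '.' (not opp) -> no flip
Dir E: opp run (4,4), next='.' -> no flip
Dir SW: first cell '.' (not opp) -> no flip
Dir S: first cell '.' (not opp) -> no flip
Dir SE: first cell '.' (not opp) -> no flip

Answer: (3,3)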